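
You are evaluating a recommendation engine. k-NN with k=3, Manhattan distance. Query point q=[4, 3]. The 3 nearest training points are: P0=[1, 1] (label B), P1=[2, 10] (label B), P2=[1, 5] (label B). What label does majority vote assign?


d(q,P0) = 5  (label B)
d(q,P1) = 9  (label B)
d(q,P2) = 5  (label B)
Votes: A=0, B=3
Majority → B

B


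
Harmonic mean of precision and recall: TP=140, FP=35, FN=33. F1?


Precision = 140/175 = 0.8
Recall = 140/173 = 0.8092
F1 = 2·P·R/(P+R) = 2·TP/(2·TP+FP+FN) = 280/(280+35+33) = 280/348 = 0.8046

0.8046


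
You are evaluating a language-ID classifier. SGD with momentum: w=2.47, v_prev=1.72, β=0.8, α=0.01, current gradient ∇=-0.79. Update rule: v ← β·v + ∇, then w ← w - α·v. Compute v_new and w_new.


v_new = 0.8·1.72 - 0.79 = 1.376 - 0.79 = 0.586
w_new = 2.47 - 0.01·0.586 = 2.47 - 0.00586 = 2.46414

v_new=0.586, w_new=2.46414


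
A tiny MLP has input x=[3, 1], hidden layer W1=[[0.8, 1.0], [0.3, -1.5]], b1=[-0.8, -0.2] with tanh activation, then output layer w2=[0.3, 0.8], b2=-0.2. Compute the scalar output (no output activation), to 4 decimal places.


z1[0] = (0.8)·(3) + (1.0)·(1) - 0.8 = 2.6
z1[1] = (0.3)·(3) + (-1.5)·(1) - 0.2 = -0.8
h = tanh(z1) = [0.989, -0.664]
output = (0.3)·(0.989) + (0.8)·(-0.664) - 0.2 = -0.4345

-0.4345


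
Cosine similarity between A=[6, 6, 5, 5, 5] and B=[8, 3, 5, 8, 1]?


A·B = 6·8 + 6·3 + 5·5 + 5·8 + 5·1 = 136
‖A‖ = √147 = 12.1244, ‖B‖ = √163 = 12.7671
cos = 136/(√147·√163) = 136/√23961 = 0.8786

0.8786


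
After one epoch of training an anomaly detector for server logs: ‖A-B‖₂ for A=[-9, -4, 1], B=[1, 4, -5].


d = √((-9-1)² + (-4-4)² + (1+ 5)²)
  = √(100 + 64 + 36)
  = √200 = 14.1421

14.1421


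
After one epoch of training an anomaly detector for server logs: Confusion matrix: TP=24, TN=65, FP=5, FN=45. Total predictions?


Total = TP + TN + FP + FN
= 24 + 65 + 5 + 45
= 139
(Predicted positive: 29, predicted negative: 110)

139


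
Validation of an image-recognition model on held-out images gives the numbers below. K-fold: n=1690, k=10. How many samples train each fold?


Fold size = 1690/10 = 169
Training per fold = 1690 - 169 = 1521

1521


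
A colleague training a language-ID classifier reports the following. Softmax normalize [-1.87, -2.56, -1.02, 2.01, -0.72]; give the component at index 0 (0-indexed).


Exponentials: e^-1.87=0.1541, e^-2.56=0.0773, e^-1.02=0.3606, e^2.01=7.4633, e^-0.72=0.4868
Sum = 8.5421
Softmax = [0.018, 0.009, 0.0422, 0.8737, 0.057]
p[0] = 0.1541/8.5421 = 0.018

0.018


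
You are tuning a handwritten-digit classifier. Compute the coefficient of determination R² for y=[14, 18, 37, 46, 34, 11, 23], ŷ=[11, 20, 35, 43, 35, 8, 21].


ȳ = 26.1429
SS_res = Σ(y-ŷ)² = 40
SS_tot = Σ(y-ȳ)² = 1026.86
R² = 1 - SS_res/SS_tot = 1 - 0.039 = 0.961

0.961


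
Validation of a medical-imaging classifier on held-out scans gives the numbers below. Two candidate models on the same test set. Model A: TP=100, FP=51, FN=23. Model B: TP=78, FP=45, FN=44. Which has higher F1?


Model A: P=100/151=0.6623, R=100/123=0.813, F1=2PR/(P+R)=2TP/(2TP+FP+FN)=200/274=0.7299
Model B: P=78/123=0.6341, R=78/122=0.6393, F1=2PR/(P+R)=2TP/(2TP+FP+FN)=156/245=0.6367
0.7299 > 0.6367 → Model A

Model A


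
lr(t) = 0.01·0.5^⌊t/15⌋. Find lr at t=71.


n_drops = ⌊71/15⌋ = 4
lr = 0.01·0.5^4 = 0.01·0.0625 = 0.000625

0.000625


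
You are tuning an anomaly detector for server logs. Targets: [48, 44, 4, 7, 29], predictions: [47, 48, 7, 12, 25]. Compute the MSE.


Squared errors: (48-47)²=1, (44-48)²=16, (4-7)²=9, (7-12)²=25, (29-25)²=16
Sum = 67
MSE = 67/5 = 67/5

67/5


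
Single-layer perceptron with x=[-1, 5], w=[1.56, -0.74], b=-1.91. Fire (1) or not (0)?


z = (-1)·(1.56) + (5)·(-0.74) - 1.91
  = -7.17
step(z) = 0 (z<0)

0


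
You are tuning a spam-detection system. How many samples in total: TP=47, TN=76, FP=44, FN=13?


Total = TP + TN + FP + FN
= 47 + 76 + 44 + 13
= 180
(Predicted positive: 91, predicted negative: 89)

180


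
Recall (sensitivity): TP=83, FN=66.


Recall = TP/(TP+FN)
= 83/(83+66)
= 83/149 = 55.7%

55.7%


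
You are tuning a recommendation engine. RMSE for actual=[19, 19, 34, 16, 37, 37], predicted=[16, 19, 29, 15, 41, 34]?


MSE = 60/6 = 10
RMSE = √(60/6) = 3.1623

3.1623


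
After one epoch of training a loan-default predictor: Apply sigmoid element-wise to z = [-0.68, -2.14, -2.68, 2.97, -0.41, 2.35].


σ(-0.68) = 1/(1+e^0.68) = 0.3363
σ(-2.14) = 1/(1+e^2.14) = 0.1053
σ(-2.68) = 1/(1+e^2.68) = 0.0642
σ(2.97) = 1/(1+e^-2.97) = 0.9512
σ(-0.41) = 1/(1+e^0.41) = 0.3989
σ(2.35) = 1/(1+e^-2.35) = 0.9129
result = [0.3363, 0.1053, 0.0642, 0.9512, 0.3989, 0.9129]

[0.3363, 0.1053, 0.0642, 0.9512, 0.3989, 0.9129]


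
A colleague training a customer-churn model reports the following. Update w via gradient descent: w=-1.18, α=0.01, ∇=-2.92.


w_new = w - α·∇
= -1.18 - 0.01·-2.92
= -1.18 + 0.0292
= -1.1508

-1.1508


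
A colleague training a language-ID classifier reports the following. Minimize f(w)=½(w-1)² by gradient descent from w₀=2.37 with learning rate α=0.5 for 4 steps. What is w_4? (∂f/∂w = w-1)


step 1: grad = 2.37-1 = 1.37; w = 2.37 - 0.5·(1.37) = 1.685
step 2: grad = 1.685-1 = 0.685; w = 1.685 - 0.5·(0.685) = 1.3425
step 3: grad = 1.3425-1 = 0.3425; w = 1.3425 - 0.5·(0.3425) = 1.17125
step 4: grad = 1.17125-1 = 0.17125; w = 1.17125 - 0.5·(0.17125) = 1.085625

1.085625


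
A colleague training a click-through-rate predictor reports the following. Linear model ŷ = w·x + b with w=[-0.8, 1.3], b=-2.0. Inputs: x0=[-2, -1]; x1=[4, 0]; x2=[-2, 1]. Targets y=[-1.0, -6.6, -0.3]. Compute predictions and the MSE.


ŷ0 = (-0.8)·(-2) + (1.3)·(-1) - 2.0 = -1.7
ŷ1 = (-0.8)·(4) + (1.3)·(0) - 2.0 = -5.2
ŷ2 = (-0.8)·(-2) + (1.3)·(1) - 2.0 = 0.9
errors² = [0.49, 1.96, 1.44]
MSE = 3.8900/3 = 1.2967

1.2967


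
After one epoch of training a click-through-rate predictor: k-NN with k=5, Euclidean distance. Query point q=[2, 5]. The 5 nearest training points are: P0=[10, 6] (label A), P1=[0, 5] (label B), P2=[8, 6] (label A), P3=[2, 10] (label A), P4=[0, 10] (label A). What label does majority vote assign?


d(q,P0) = 8.0623  (label A)
d(q,P1) = 2.0  (label B)
d(q,P2) = 6.0828  (label A)
d(q,P3) = 5.0  (label A)
d(q,P4) = 5.3852  (label A)
Votes: A=4, B=1
Majority → A

A


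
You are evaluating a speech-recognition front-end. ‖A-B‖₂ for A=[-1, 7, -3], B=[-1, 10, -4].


d = √((-1+ 1)² + (7-10)² + (-3+ 4)²)
  = √(0 + 9 + 1)
  = √10 = 3.1623

3.1623


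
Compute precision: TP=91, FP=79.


Precision = TP/(TP+FP)
= 91/(91+79)
= 91/170 = 53.53%

53.53%


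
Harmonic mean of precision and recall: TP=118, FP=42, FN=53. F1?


Precision = 118/160 = 0.7375
Recall = 118/171 = 0.6901
F1 = 2·P·R/(P+R) = 2·TP/(2·TP+FP+FN) = 236/(236+42+53) = 236/331 = 0.713

0.713


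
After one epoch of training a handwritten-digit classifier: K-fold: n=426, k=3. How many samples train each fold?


Fold size = 426/3 = 142
Training per fold = 426 - 142 = 284

284


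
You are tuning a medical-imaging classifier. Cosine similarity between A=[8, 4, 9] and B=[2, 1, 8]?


A·B = 8·2 + 4·1 + 9·8 = 92
‖A‖ = √161 = 12.6886, ‖B‖ = √69 = 8.3066
cos = 92/(√161·√69) = 92/√11109 = 0.8729

0.8729


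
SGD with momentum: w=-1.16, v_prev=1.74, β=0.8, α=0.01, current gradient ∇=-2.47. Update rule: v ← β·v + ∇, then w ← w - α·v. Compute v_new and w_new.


v_new = 0.8·1.74 - 2.47 = 1.392 - 2.47 = -1.078
w_new = -1.16 - 0.01·-1.078 = -1.16 + 0.01078 = -1.14922

v_new=-1.078, w_new=-1.14922


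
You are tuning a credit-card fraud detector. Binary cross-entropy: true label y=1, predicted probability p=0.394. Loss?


BCE = -[y·ln(p) + (1-y)·ln(1-p)]
= -1·ln(0.394) - 0
= -ln(0.394) = 0.9314

0.9314


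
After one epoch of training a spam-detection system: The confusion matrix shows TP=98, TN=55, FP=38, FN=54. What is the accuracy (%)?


Accuracy = (TP+TN)/(TP+TN+FP+FN)
= (98+55)/(245)
= 153/245 = 62.45%

62.45%


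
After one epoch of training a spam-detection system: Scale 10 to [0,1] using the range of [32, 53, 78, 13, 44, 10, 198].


min=10, max=198
(10-10)/(198-10) = 0/188 = 0.0

0.0


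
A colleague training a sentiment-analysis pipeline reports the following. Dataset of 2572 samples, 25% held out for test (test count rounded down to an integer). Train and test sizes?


Test = ⌊2572·25/100⌋ = 643
Train = 2572 - 643 = 1929

Train: 1929, Test: 643


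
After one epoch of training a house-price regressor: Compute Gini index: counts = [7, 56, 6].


Probabilities: [7/69, 56/69, 6/69] ≈ [0.1014, 0.8116, 0.087]
Σpᵢ² = (49 + 3136 + 36)/69² = 3221/4761
Gini = 1 - Σpᵢ² = 1 - 3221/4761 = 0.3235

0.3235


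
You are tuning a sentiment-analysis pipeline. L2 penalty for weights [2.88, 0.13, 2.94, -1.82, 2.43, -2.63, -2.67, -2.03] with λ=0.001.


‖w‖₂² = (2.88)² + (0.13)² + (2.94)² + (-1.82)² + (2.43)² + (-2.63)² + (-2.67)² + (-2.03)²
     = 8.2944 + 0.0169 + 8.6436 + 3.3124 + 5.9049 + 6.9169 + 7.1289 + 4.1209
     = 44.3389
λ·‖w‖₂² = 0.001·44.3389 = 0.044339

0.044339


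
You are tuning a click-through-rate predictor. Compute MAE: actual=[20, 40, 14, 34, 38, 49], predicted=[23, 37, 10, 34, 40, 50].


Absolute errors: |20-23|=3, |40-37|=3, |14-10|=4, |34-34|=0, |38-40|=2, |49-50|=1
Sum = 13
MAE = 13/6 = 13/6

13/6


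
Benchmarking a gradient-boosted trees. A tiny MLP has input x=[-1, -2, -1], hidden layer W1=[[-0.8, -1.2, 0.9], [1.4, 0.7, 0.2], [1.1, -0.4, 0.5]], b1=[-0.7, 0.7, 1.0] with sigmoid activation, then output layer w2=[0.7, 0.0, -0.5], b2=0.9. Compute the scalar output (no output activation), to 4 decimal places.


z1[0] = (-0.8)·(-1) + (-1.2)·(-2) + (0.9)·(-1) - 0.7 = 1.6
z1[1] = (1.4)·(-1) + (0.7)·(-2) + (0.2)·(-1) + 0.7 = -2.3
z1[2] = (1.1)·(-1) + (-0.4)·(-2) + (0.5)·(-1) + 1.0 = 0.2
h = sigmoid(z1) = [0.832, 0.0911, 0.5498]
output = (0.7)·(0.832) + (0.0)·(0.0911) + (-0.5)·(0.5498) + 0.9 = 1.2075

1.2075


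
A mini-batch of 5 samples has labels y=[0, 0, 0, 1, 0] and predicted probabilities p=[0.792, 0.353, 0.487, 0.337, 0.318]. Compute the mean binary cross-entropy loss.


L[0] = -ln(1-0.792) = -ln(0.208) = 1.5702
L[1] = -ln(1-0.353) = -ln(0.647) = 0.4354
L[2] = -ln(1-0.487) = -ln(0.513) = 0.6675
L[3] = -ln(0.337) = 1.0877
L[4] = -ln(1-0.318) = -ln(0.682) = 0.3827
mean = (1.5702 + 0.4354 + 0.6675 + 1.0877 + 0.3827)/5 = 0.8287

0.8287


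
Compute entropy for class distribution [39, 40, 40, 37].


Probabilities: [39/156, 40/156, 40/156, 37/156] ≈ [0.25, 0.2564, 0.2564, 0.2372]
H = -((39/156)·log₂(39/156) + (40/156)·log₂(40/156) + (40/156)·log₂(40/156) + (37/156)·log₂(37/156))
  = 1.9993 bits

1.9993 bits


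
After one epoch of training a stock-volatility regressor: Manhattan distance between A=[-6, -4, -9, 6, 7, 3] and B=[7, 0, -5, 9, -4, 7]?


d = |-6-7| + |-4-0| + |-9+ 5| + |6-9| + |7+ 4| + |3-7|
  = 13 + 4 + 4 + 3 + 11 + 4
  = 39

39


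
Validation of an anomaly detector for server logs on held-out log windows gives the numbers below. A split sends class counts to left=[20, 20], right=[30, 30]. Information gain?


Parent = [50, 50], H_parent = 1
H_left = 1 (n=40), H_right = 1 (n=60)
H_children = (40/100)·1 + (60/100)·1 = 1
IG = 1 - 1 = 0.0

0.0


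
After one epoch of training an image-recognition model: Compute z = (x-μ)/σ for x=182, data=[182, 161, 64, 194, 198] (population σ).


μ = 159.8, σ = 49.6
z = (182 - 159.8)/49.6 = 0.4476

0.4476


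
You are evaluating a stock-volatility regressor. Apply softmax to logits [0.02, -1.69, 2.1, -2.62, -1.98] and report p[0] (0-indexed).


Exponentials: e^0.02=1.0202, e^-1.69=0.1845, e^2.1=8.1662, e^-2.62=0.0728, e^-1.98=0.1381
Sum = 9.5818
Softmax = [0.1065, 0.0193, 0.8523, 0.0076, 0.0144]
p[0] = 1.0202/9.5818 = 0.1065

0.1065


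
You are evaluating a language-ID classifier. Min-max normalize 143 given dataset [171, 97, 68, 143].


min=68, max=171
(143-68)/(171-68) = 75/103 = 0.7282

0.7282


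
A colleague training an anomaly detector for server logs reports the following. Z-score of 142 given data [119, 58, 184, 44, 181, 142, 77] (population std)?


μ = 115, σ = 52.9096
z = (142 - 115)/52.9096 = 0.5103

0.5103


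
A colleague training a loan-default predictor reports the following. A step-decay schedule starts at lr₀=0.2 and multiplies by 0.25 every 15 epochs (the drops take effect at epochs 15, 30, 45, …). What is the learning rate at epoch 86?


n_drops = ⌊86/15⌋ = 5
lr = 0.2·0.25^5 = 0.2·0.0009765625 = 0.0001953125

0.0001953125


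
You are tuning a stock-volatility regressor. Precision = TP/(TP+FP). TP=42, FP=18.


Precision = TP/(TP+FP)
= 42/(42+18)
= 42/60 = 70.0%

70.0%


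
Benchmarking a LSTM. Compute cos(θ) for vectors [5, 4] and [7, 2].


A·B = 5·7 + 4·2 = 43
‖A‖ = √41 = 6.4031, ‖B‖ = √53 = 7.2801
cos = 43/(√41·√53) = 43/√2173 = 0.9224

0.9224


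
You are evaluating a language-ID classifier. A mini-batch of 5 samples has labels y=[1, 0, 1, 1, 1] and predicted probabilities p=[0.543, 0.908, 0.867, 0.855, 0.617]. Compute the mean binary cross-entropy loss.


L[0] = -ln(0.543) = 0.6106
L[1] = -ln(1-0.908) = -ln(0.092) = 2.386
L[2] = -ln(0.867) = 0.1427
L[3] = -ln(0.855) = 0.1567
L[4] = -ln(0.617) = 0.4829
mean = (0.6106 + 2.386 + 0.1427 + 0.1567 + 0.4829)/5 = 0.7558

0.7558


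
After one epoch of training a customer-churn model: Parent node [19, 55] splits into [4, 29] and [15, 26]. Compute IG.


Parent = [19, 55], H_parent = 0.8218
H_left = 0.5328 (n=33), H_right = 0.9474 (n=41)
H_children = (33/74)·0.5328 + (41/74)·0.9474 = 0.7625
IG = 0.8218 - 0.7625 = 0.0593

0.0593


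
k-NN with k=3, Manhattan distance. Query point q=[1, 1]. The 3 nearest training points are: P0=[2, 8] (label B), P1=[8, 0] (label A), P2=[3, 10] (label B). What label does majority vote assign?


d(q,P0) = 8  (label B)
d(q,P1) = 8  (label A)
d(q,P2) = 11  (label B)
Votes: A=1, B=2
Majority → B

B


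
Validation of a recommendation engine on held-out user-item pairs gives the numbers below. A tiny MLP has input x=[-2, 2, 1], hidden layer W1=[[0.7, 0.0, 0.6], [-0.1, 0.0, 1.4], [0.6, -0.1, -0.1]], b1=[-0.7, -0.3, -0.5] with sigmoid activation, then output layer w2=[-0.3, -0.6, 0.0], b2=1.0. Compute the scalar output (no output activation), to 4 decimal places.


z1[0] = (0.7)·(-2) + (0.0)·(2) + (0.6)·(1) - 0.7 = -1.5
z1[1] = (-0.1)·(-2) + (0.0)·(2) + (1.4)·(1) - 0.3 = 1.3
z1[2] = (0.6)·(-2) + (-0.1)·(2) + (-0.1)·(1) - 0.5 = -2.0
h = sigmoid(z1) = [0.1824, 0.7858, 0.1192]
output = (-0.3)·(0.1824) + (-0.6)·(0.7858) + (0.0)·(0.1192) + 1.0 = 0.4738

0.4738


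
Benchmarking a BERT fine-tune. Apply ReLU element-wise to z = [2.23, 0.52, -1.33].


ReLU(2.23) = max(0, 2.23) = 2.23
ReLU(0.52) = max(0, 0.52) = 0.52
ReLU(-1.33) = max(0, -1.33) = 0.0
result = [2.23, 0.52, 0.0]

[2.23, 0.52, 0.0]


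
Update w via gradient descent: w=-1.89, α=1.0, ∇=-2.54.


w_new = w - α·∇
= -1.89 - 1.0·-2.54
= -1.89 + 2.54
= 0.65

0.65


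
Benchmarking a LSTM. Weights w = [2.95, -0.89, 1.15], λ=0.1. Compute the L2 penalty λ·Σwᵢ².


‖w‖₂² = (2.95)² + (-0.89)² + (1.15)²
     = 8.7025 + 0.7921 + 1.3225
     = 10.8171
λ·‖w‖₂² = 0.1·10.8171 = 1.08171

1.08171


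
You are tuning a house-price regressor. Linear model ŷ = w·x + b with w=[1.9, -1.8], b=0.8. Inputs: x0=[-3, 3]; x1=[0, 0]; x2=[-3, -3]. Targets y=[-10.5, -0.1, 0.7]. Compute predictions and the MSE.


ŷ0 = (1.9)·(-3) + (-1.8)·(3) + 0.8 = -10.3
ŷ1 = (1.9)·(0) + (-1.8)·(0) + 0.8 = 0.8
ŷ2 = (1.9)·(-3) + (-1.8)·(-3) + 0.8 = 0.5
errors² = [0.04, 0.81, 0.04]
MSE = 0.8900/3 = 0.2967

0.2967


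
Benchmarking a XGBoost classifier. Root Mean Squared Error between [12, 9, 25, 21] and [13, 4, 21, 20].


MSE = 43/4 = 10.75
RMSE = √(43/4) = 3.2787

3.2787


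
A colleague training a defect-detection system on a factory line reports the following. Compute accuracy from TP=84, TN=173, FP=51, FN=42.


Accuracy = (TP+TN)/(TP+TN+FP+FN)
= (84+173)/(350)
= 257/350 = 73.43%

73.43%


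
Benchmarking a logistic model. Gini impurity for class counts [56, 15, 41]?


Probabilities: [56/112, 15/112, 41/112] ≈ [0.5, 0.1339, 0.3661]
Σpᵢ² = (3136 + 225 + 1681)/112² = 5042/12544
Gini = 1 - Σpᵢ² = 1 - 5042/12544 = 0.5981

0.5981


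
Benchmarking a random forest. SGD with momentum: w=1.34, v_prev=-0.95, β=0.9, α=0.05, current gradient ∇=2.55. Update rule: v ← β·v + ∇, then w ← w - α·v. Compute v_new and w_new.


v_new = 0.9·-0.95 + 2.55 = -0.855 + 2.55 = 1.695
w_new = 1.34 - 0.05·1.695 = 1.34 - 0.08475 = 1.25525

v_new=1.695, w_new=1.25525


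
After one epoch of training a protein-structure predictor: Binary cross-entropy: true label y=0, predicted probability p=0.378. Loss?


BCE = -[y·ln(p) + (1-y)·ln(1-p)]
= -0 - 1·ln(1-0.378)
= -ln(0.622) = 0.4748

0.4748


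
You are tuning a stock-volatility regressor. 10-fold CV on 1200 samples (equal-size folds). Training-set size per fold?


Fold size = 1200/10 = 120
Training per fold = 1200 - 120 = 1080

1080


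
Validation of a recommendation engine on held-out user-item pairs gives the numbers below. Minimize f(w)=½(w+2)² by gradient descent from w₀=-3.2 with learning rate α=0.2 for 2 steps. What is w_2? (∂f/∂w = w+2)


step 1: grad = -3.2+2 = -1.2; w = -3.2 - 0.2·(-1.2) = -2.96
step 2: grad = -2.96+2 = -0.96; w = -2.96 - 0.2·(-0.96) = -2.768

-2.768


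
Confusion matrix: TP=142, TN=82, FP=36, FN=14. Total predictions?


Total = TP + TN + FP + FN
= 142 + 82 + 36 + 14
= 274
(Predicted positive: 178, predicted negative: 96)

274


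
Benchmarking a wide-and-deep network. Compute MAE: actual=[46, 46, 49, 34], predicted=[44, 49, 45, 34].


Absolute errors: |46-44|=2, |46-49|=3, |49-45|=4, |34-34|=0
Sum = 9
MAE = 9/4 = 9/4

9/4


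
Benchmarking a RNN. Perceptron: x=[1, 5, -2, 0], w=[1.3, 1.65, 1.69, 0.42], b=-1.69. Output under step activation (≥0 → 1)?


z = (1)·(1.3) + (5)·(1.65) + (-2)·(1.69) + (0)·(0.42) - 1.69
  = 4.48
step(z) = 1 (z≥0)

1


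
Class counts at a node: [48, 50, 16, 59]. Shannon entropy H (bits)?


Probabilities: [48/173, 50/173, 16/173, 59/173] ≈ [0.2775, 0.289, 0.0925, 0.341]
H = -((48/173)·log₂(48/173) + (50/173)·log₂(50/173) + (16/173)·log₂(16/173) + (59/173)·log₂(59/173))
  = 1.8777 bits

1.8777 bits


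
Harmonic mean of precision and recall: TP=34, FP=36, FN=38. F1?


Precision = 34/70 = 0.4857
Recall = 34/72 = 0.4722
F1 = 2·P·R/(P+R) = 2·TP/(2·TP+FP+FN) = 68/(68+36+38) = 68/142 = 0.4789

0.4789


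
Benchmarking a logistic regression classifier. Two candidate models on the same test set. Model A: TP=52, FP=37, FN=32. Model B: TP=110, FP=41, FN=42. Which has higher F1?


Model A: P=52/89=0.5843, R=52/84=0.619, F1=2PR/(P+R)=2TP/(2TP+FP+FN)=104/173=0.6012
Model B: P=110/151=0.7285, R=110/152=0.7237, F1=2PR/(P+R)=2TP/(2TP+FP+FN)=220/303=0.7261
0.6012 < 0.7261 → Model B

Model B


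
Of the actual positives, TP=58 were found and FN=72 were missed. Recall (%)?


Recall = TP/(TP+FN)
= 58/(58+72)
= 58/130 = 44.62%

44.62%


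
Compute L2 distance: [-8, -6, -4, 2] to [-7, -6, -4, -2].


d = √((-8+ 7)² + (-6+ 6)² + (-4+ 4)² + (2+ 2)²)
  = √(1 + 0 + 0 + 16)
  = √17 = 4.1231

4.1231


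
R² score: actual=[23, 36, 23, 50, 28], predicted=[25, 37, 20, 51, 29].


ȳ = 32
SS_res = Σ(y-ŷ)² = 16
SS_tot = Σ(y-ȳ)² = 518
R² = 1 - SS_res/SS_tot = 1 - 0.0309 = 0.9691

0.9691


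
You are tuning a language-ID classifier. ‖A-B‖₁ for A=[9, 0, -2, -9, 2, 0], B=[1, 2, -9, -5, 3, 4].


d = |9-1| + |0-2| + |-2+ 9| + |-9+ 5| + |2-3| + |0-4|
  = 8 + 2 + 7 + 4 + 1 + 4
  = 26

26


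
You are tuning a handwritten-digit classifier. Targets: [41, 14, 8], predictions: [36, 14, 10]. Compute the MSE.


Squared errors: (41-36)²=25, (14-14)²=0, (8-10)²=4
Sum = 29
MSE = 29/3 = 29/3

29/3


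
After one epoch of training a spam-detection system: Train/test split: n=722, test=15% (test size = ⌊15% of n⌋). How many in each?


Test = ⌊722·15/100⌋ = 108
Train = 722 - 108 = 614

Train: 614, Test: 108


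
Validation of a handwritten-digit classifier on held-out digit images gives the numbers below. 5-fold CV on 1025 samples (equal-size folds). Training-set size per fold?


Fold size = 1025/5 = 205
Training per fold = 1025 - 205 = 820

820


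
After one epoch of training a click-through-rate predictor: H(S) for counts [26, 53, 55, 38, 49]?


Probabilities: [26/221, 53/221, 55/221, 38/221, 49/221] ≈ [0.1176, 0.2398, 0.2489, 0.1719, 0.2217]
H = -((26/221)·log₂(26/221) + (53/221)·log₂(53/221) + (55/221)·log₂(55/221) + (38/221)·log₂(38/221) + (49/221)·log₂(49/221))
  = 2.2752 bits

2.2752 bits


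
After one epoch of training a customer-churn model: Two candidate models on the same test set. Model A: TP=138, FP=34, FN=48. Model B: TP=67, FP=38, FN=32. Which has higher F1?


Model A: P=138/172=0.8023, R=138/186=0.7419, F1=2PR/(P+R)=2TP/(2TP+FP+FN)=276/358=0.7709
Model B: P=67/105=0.6381, R=67/99=0.6768, F1=2PR/(P+R)=2TP/(2TP+FP+FN)=134/204=0.6569
0.7709 > 0.6569 → Model A

Model A


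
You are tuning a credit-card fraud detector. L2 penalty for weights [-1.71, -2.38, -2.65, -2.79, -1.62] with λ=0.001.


‖w‖₂² = (-1.71)² + (-2.38)² + (-2.65)² + (-2.79)² + (-1.62)²
     = 2.9241 + 5.6644 + 7.0225 + 7.7841 + 2.6244
     = 26.0195
λ·‖w‖₂² = 0.001·26.0195 = 0.02602

0.02602


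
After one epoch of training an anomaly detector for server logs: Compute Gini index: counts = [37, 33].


Probabilities: [37/70, 33/70] ≈ [0.5286, 0.4714]
Σpᵢ² = (1369 + 1089)/70² = 2458/4900
Gini = 1 - Σpᵢ² = 1 - 2458/4900 = 0.4984

0.4984


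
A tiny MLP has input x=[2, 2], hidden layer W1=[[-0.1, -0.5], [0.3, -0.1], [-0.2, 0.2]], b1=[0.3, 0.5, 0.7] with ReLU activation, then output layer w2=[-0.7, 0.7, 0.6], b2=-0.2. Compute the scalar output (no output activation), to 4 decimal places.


z1[0] = (-0.1)·(2) + (-0.5)·(2) + 0.3 = -0.9
z1[1] = (0.3)·(2) + (-0.1)·(2) + 0.5 = 0.9
z1[2] = (-0.2)·(2) + (0.2)·(2) + 0.7 = 0.7
h = ReLU(z1) = [0.0, 0.9, 0.7]
output = (-0.7)·(0.0) + (0.7)·(0.9) + (0.6)·(0.7) - 0.2 = 0.85

0.85


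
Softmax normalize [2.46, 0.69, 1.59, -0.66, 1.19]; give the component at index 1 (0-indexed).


Exponentials: e^2.46=11.7048, e^0.69=1.9937, e^1.59=4.9037, e^-0.66=0.5169, e^1.19=3.2871
Sum = 22.4062
Softmax = [0.5224, 0.089, 0.2189, 0.0231, 0.1467]
p[1] = 1.9937/22.4062 = 0.089

0.089


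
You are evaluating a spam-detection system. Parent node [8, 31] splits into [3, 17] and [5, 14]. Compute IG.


Parent = [8, 31], H_parent = 0.7321
H_left = 0.6098 (n=20), H_right = 0.8315 (n=19)
H_children = (20/39)·0.6098 + (19/39)·0.8315 = 0.7178
IG = 0.7321 - 0.7178 = 0.0143

0.0143


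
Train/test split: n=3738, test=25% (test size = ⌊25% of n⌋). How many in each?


Test = ⌊3738·25/100⌋ = 934
Train = 3738 - 934 = 2804

Train: 2804, Test: 934


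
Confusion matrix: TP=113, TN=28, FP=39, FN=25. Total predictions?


Total = TP + TN + FP + FN
= 113 + 28 + 39 + 25
= 205
(Predicted positive: 152, predicted negative: 53)

205


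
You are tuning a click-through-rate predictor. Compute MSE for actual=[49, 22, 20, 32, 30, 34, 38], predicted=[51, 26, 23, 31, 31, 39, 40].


Squared errors: (49-51)²=4, (22-26)²=16, (20-23)²=9, (32-31)²=1, (30-31)²=1, (34-39)²=25, (38-40)²=4
Sum = 60
MSE = 60/7 = 60/7

60/7


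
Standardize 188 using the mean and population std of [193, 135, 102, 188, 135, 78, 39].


μ = 124.2857, σ = 51.9937
z = (188 - 124.2857)/51.9937 = 1.2254

1.2254


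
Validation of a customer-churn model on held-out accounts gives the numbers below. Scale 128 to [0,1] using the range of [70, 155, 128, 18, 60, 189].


min=18, max=189
(128-18)/(189-18) = 110/171 = 0.6433

0.6433


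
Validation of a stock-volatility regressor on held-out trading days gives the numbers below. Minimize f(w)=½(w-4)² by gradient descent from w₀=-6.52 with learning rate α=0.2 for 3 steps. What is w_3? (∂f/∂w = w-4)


step 1: grad = -6.52-4 = -10.52; w = -6.52 - 0.2·(-10.52) = -4.416
step 2: grad = -4.416-4 = -8.416; w = -4.416 - 0.2·(-8.416) = -2.7328
step 3: grad = -2.7328-4 = -6.7328; w = -2.7328 - 0.2·(-6.7328) = -1.38624

-1.38624


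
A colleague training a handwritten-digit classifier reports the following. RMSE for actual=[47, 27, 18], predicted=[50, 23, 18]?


MSE = 25/3 = 8.3333
RMSE = √(25/3) = 2.8868

2.8868


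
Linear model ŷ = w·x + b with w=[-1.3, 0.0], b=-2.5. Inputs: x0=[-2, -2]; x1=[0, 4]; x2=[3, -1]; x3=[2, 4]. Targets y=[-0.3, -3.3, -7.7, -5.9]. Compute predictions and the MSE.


ŷ0 = (-1.3)·(-2) + (0.0)·(-2) - 2.5 = 0.1
ŷ1 = (-1.3)·(0) + (0.0)·(4) - 2.5 = -2.5
ŷ2 = (-1.3)·(3) + (0.0)·(-1) - 2.5 = -6.4
ŷ3 = (-1.3)·(2) + (0.0)·(4) - 2.5 = -5.1
errors² = [0.16, 0.64, 1.69, 0.64]
MSE = 3.1300/4 = 0.7825

0.7825


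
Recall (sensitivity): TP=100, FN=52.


Recall = TP/(TP+FN)
= 100/(100+52)
= 100/152 = 65.79%

65.79%


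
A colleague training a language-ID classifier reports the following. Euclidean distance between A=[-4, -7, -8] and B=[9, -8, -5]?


d = √((-4-9)² + (-7+ 8)² + (-8+ 5)²)
  = √(169 + 1 + 9)
  = √179 = 13.3791

13.3791


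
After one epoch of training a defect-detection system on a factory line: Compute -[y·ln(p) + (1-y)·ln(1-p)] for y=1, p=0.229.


BCE = -[y·ln(p) + (1-y)·ln(1-p)]
= -1·ln(0.229) - 0
= -ln(0.229) = 1.474

1.474


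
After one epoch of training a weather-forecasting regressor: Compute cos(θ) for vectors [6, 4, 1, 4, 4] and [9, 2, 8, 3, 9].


A·B = 6·9 + 4·2 + 1·8 + 4·3 + 4·9 = 118
‖A‖ = √85 = 9.2195, ‖B‖ = √239 = 15.4596
cos = 118/(√85·√239) = 118/√20315 = 0.8279

0.8279


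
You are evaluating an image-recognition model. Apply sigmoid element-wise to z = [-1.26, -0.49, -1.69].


σ(-1.26) = 1/(1+e^1.26) = 0.221
σ(-0.49) = 1/(1+e^0.49) = 0.3799
σ(-1.69) = 1/(1+e^1.69) = 0.1558
result = [0.221, 0.3799, 0.1558]

[0.221, 0.3799, 0.1558]


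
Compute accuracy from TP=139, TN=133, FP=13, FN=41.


Accuracy = (TP+TN)/(TP+TN+FP+FN)
= (139+133)/(326)
= 272/326 = 83.44%

83.44%


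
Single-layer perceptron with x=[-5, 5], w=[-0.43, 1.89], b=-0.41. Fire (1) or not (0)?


z = (-5)·(-0.43) + (5)·(1.89) - 0.41
  = 11.19
step(z) = 1 (z≥0)

1


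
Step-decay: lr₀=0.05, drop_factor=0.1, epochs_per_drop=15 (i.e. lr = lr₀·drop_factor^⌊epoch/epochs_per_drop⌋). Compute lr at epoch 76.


n_drops = ⌊76/15⌋ = 5
lr = 0.05·0.1^5 = 0.05·0.00001 = 0.0000005

0.0000005


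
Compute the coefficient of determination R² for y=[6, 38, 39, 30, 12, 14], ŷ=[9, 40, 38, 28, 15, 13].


ȳ = 23.1667
SS_res = Σ(y-ŷ)² = 28
SS_tot = Σ(y-ȳ)² = 1020.83
R² = 1 - SS_res/SS_tot = 1 - 0.0274 = 0.9726

0.9726


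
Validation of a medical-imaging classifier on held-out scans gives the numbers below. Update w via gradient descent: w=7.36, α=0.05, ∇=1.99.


w_new = w - α·∇
= 7.36 - 0.05·1.99
= 7.36 - 0.0995
= 7.2605

7.2605


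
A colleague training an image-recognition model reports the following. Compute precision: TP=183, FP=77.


Precision = TP/(TP+FP)
= 183/(183+77)
= 183/260 = 70.38%

70.38%


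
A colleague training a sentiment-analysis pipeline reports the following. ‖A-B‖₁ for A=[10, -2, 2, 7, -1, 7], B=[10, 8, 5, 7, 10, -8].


d = |10-10| + |-2-8| + |2-5| + |7-7| + |-1-10| + |7+ 8|
  = 0 + 10 + 3 + 0 + 11 + 15
  = 39

39


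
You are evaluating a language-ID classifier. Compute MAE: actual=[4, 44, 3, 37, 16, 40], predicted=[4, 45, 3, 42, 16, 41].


Absolute errors: |4-4|=0, |44-45|=1, |3-3|=0, |37-42|=5, |16-16|=0, |40-41|=1
Sum = 7
MAE = 7/6 = 7/6

7/6


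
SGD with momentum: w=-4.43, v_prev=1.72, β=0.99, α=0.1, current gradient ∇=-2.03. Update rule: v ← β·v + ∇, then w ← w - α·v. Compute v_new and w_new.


v_new = 0.99·1.72 - 2.03 = 1.7028 - 2.03 = -0.3272
w_new = -4.43 - 0.1·-0.3272 = -4.43 + 0.03272 = -4.39728

v_new=-0.3272, w_new=-4.39728


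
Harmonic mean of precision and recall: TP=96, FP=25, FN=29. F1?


Precision = 96/121 = 0.7934
Recall = 96/125 = 0.768
F1 = 2·P·R/(P+R) = 2·TP/(2·TP+FP+FN) = 192/(192+25+29) = 192/246 = 0.7805

0.7805


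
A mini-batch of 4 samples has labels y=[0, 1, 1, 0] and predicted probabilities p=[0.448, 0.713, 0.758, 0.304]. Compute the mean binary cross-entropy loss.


L[0] = -ln(1-0.448) = -ln(0.552) = 0.5942
L[1] = -ln(0.713) = 0.3383
L[2] = -ln(0.758) = 0.2771
L[3] = -ln(1-0.304) = -ln(0.696) = 0.3624
mean = (0.5942 + 0.3383 + 0.2771 + 0.3624)/4 = 0.393

0.393


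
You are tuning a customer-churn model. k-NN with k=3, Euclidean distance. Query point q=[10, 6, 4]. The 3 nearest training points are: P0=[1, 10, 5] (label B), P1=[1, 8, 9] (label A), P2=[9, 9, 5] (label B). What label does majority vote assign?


d(q,P0) = 9.8995  (label B)
d(q,P1) = 10.4881  (label A)
d(q,P2) = 3.3166  (label B)
Votes: A=1, B=2
Majority → B

B


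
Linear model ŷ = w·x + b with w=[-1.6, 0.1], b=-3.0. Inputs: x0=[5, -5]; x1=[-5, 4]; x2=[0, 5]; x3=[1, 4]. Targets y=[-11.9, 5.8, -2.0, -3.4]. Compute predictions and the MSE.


ŷ0 = (-1.6)·(5) + (0.1)·(-5) - 3.0 = -11.5
ŷ1 = (-1.6)·(-5) + (0.1)·(4) - 3.0 = 5.4
ŷ2 = (-1.6)·(0) + (0.1)·(5) - 3.0 = -2.5
ŷ3 = (-1.6)·(1) + (0.1)·(4) - 3.0 = -4.2
errors² = [0.16, 0.16, 0.25, 0.64]
MSE = 1.2100/4 = 0.3025

0.3025


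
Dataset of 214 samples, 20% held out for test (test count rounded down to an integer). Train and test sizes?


Test = ⌊214·20/100⌋ = 42
Train = 214 - 42 = 172

Train: 172, Test: 42


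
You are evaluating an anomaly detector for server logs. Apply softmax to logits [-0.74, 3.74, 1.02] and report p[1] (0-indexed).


Exponentials: e^-0.74=0.4771, e^3.74=42.098, e^1.02=2.7732
Sum = 45.3483
Softmax = [0.0105, 0.9283, 0.0612]
p[1] = 42.098/45.3483 = 0.9283

0.9283


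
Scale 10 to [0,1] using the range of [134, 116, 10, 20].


min=10, max=134
(10-10)/(134-10) = 0/124 = 0.0

0.0


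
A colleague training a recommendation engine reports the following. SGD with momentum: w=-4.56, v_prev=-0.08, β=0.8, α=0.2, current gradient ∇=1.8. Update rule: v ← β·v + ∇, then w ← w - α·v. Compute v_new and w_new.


v_new = 0.8·-0.08 + 1.8 = -0.064 + 1.8 = 1.736
w_new = -4.56 - 0.2·1.736 = -4.56 - 0.3472 = -4.9072

v_new=1.736, w_new=-4.9072


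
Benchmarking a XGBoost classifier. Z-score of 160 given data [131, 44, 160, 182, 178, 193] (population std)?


μ = 148, σ = 50.547
z = (160 - 148)/50.547 = 0.2374

0.2374


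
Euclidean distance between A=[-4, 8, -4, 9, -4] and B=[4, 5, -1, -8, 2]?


d = √((-4-4)² + (8-5)² + (-4+ 1)² + (9+ 8)² + (-4-2)²)
  = √(64 + 9 + 9 + 289 + 36)
  = √407 = 20.1742

20.1742


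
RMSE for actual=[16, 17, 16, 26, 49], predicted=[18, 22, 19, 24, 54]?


MSE = 67/5 = 13.4
RMSE = √(67/5) = 3.6606

3.6606


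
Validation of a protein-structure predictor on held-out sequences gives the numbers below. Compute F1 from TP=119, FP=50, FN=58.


Precision = 119/169 = 0.7041
Recall = 119/177 = 0.6723
F1 = 2·P·R/(P+R) = 2·TP/(2·TP+FP+FN) = 238/(238+50+58) = 238/346 = 0.6879

0.6879


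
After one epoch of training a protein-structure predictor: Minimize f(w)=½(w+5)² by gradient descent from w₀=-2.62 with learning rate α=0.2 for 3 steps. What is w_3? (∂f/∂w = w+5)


step 1: grad = -2.62+5 = 2.38; w = -2.62 - 0.2·(2.38) = -3.096
step 2: grad = -3.096+5 = 1.904; w = -3.096 - 0.2·(1.904) = -3.4768
step 3: grad = -3.4768+5 = 1.5232; w = -3.4768 - 0.2·(1.5232) = -3.78144

-3.78144


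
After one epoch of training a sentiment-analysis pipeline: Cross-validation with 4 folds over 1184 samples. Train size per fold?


Fold size = 1184/4 = 296
Training per fold = 1184 - 296 = 888

888


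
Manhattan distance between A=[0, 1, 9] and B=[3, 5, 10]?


d = |0-3| + |1-5| + |9-10|
  = 3 + 4 + 1
  = 8

8


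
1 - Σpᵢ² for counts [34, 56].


Probabilities: [34/90, 56/90] ≈ [0.3778, 0.6222]
Σpᵢ² = (1156 + 3136)/90² = 4292/8100
Gini = 1 - Σpᵢ² = 1 - 4292/8100 = 0.4701

0.4701


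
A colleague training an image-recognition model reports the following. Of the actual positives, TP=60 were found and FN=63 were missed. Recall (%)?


Recall = TP/(TP+FN)
= 60/(60+63)
= 60/123 = 48.78%

48.78%


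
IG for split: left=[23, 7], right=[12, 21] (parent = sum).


Parent = [35, 28], H_parent = 0.9911
H_left = 0.7838 (n=30), H_right = 0.9457 (n=33)
H_children = (30/63)·0.7838 + (33/63)·0.9457 = 0.8686
IG = 0.9911 - 0.8686 = 0.1225

0.1225


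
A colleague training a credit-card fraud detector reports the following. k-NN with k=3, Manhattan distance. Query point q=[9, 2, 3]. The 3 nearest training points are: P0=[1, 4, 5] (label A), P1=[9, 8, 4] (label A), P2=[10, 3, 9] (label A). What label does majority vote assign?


d(q,P0) = 12  (label A)
d(q,P1) = 7  (label A)
d(q,P2) = 8  (label A)
Votes: A=3, B=0
Majority → A

A


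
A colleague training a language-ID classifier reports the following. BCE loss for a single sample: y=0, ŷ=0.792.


BCE = -[y·ln(p) + (1-y)·ln(1-p)]
= -0 - 1·ln(1-0.792)
= -ln(0.208) = 1.5702

1.5702


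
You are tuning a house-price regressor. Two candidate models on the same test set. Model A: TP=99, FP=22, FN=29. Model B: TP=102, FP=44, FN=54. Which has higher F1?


Model A: P=99/121=0.8182, R=99/128=0.7734, F1=2PR/(P+R)=2TP/(2TP+FP+FN)=198/249=0.7952
Model B: P=102/146=0.6986, R=102/156=0.6538, F1=2PR/(P+R)=2TP/(2TP+FP+FN)=204/302=0.6755
0.7952 > 0.6755 → Model A

Model A


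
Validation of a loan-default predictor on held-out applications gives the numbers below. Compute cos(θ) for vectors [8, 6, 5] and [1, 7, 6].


A·B = 8·1 + 6·7 + 5·6 = 80
‖A‖ = √125 = 11.1803, ‖B‖ = √86 = 9.2736
cos = 80/(√125·√86) = 80/√10750 = 0.7716

0.7716


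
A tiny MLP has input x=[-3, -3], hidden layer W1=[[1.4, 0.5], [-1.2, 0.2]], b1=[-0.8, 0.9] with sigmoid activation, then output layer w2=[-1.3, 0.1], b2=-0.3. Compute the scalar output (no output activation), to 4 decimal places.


z1[0] = (1.4)·(-3) + (0.5)·(-3) - 0.8 = -6.5
z1[1] = (-1.2)·(-3) + (0.2)·(-3) + 0.9 = 3.9
h = sigmoid(z1) = [0.0015, 0.9802]
output = (-1.3)·(0.0015) + (0.1)·(0.9802) - 0.3 = -0.2039

-0.2039


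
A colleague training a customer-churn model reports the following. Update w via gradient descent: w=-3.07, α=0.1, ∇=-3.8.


w_new = w - α·∇
= -3.07 - 0.1·-3.8
= -3.07 + 0.38
= -2.69

-2.69


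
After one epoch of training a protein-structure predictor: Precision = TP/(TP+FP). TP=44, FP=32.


Precision = TP/(TP+FP)
= 44/(44+32)
= 44/76 = 57.89%

57.89%


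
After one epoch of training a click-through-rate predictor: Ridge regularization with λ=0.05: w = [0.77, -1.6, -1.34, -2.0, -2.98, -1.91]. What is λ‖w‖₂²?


‖w‖₂² = (0.77)² + (-1.6)² + (-1.34)² + (-2.0)² + (-2.98)² + (-1.91)²
     = 0.5929 + 2.56 + 1.7956 + 4 + 8.8804 + 3.6481
     = 21.477
λ·‖w‖₂² = 0.05·21.477 = 1.07385

1.07385


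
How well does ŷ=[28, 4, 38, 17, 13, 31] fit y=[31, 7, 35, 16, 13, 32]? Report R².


ȳ = 22.3333
SS_res = Σ(y-ŷ)² = 29
SS_tot = Σ(y-ȳ)² = 691.33
R² = 1 - SS_res/SS_tot = 1 - 0.0419 = 0.9581

0.9581


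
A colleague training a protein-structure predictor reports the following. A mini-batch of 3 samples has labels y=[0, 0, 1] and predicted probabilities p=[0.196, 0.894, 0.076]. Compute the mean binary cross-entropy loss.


L[0] = -ln(1-0.196) = -ln(0.804) = 0.2182
L[1] = -ln(1-0.894) = -ln(0.106) = 2.2443
L[2] = -ln(0.076) = 2.577
mean = (0.2182 + 2.2443 + 2.577)/3 = 1.6798

1.6798


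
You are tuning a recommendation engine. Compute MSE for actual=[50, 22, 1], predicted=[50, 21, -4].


Squared errors: (50-50)²=0, (22-21)²=1, (1+ 4)²=25
Sum = 26
MSE = 26/3 = 26/3

26/3


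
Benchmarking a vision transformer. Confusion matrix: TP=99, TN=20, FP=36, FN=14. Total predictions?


Total = TP + TN + FP + FN
= 99 + 20 + 36 + 14
= 169
(Predicted positive: 135, predicted negative: 34)

169


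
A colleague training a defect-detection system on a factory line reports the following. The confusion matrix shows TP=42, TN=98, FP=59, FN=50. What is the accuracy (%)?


Accuracy = (TP+TN)/(TP+TN+FP+FN)
= (42+98)/(249)
= 140/249 = 56.22%

56.22%


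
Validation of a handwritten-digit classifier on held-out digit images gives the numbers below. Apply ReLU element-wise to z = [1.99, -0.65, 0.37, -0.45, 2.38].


ReLU(1.99) = max(0, 1.99) = 1.99
ReLU(-0.65) = max(0, -0.65) = 0.0
ReLU(0.37) = max(0, 0.37) = 0.37
ReLU(-0.45) = max(0, -0.45) = 0.0
ReLU(2.38) = max(0, 2.38) = 2.38
result = [1.99, 0.0, 0.37, 0.0, 2.38]

[1.99, 0.0, 0.37, 0.0, 2.38]


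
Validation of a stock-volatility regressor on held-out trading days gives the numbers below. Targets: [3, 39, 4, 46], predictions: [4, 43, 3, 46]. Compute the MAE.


Absolute errors: |3-4|=1, |39-43|=4, |4-3|=1, |46-46|=0
Sum = 6
MAE = 6/4 = 3/2

3/2


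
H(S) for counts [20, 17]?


Probabilities: [20/37, 17/37] ≈ [0.5405, 0.4595]
H = -((20/37)·log₂(20/37) + (17/37)·log₂(17/37))
  = 0.9953 bits

0.9953 bits


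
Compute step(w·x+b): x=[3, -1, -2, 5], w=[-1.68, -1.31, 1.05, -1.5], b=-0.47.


z = (3)·(-1.68) + (-1)·(-1.31) + (-2)·(1.05) + (5)·(-1.5) - 0.47
  = -13.8
step(z) = 0 (z<0)

0


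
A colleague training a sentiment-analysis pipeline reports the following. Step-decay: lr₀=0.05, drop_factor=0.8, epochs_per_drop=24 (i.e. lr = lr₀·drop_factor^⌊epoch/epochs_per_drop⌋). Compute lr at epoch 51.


n_drops = ⌊51/24⌋ = 2
lr = 0.05·0.8^2 = 0.05·0.64 = 0.032

0.032


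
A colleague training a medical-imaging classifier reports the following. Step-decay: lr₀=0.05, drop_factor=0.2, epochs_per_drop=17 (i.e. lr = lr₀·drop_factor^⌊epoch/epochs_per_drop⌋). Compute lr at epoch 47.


n_drops = ⌊47/17⌋ = 2
lr = 0.05·0.2^2 = 0.05·0.04 = 0.002

0.002


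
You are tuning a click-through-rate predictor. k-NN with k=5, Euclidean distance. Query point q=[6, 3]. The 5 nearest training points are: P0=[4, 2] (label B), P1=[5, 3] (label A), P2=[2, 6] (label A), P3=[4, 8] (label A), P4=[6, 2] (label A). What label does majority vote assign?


d(q,P0) = 2.2361  (label B)
d(q,P1) = 1.0  (label A)
d(q,P2) = 5.0  (label A)
d(q,P3) = 5.3852  (label A)
d(q,P4) = 1.0  (label A)
Votes: A=4, B=1
Majority → A

A


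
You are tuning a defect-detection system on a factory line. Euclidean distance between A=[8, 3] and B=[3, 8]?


d = √((8-3)² + (3-8)²)
  = √(25 + 25)
  = √50 = 7.0711

7.0711


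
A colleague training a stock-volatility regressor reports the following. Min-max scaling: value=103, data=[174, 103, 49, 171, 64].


min=49, max=174
(103-49)/(174-49) = 54/125 = 0.432

0.432


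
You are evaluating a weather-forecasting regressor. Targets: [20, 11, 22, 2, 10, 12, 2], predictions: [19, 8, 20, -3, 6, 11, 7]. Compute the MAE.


Absolute errors: |20-19|=1, |11-8|=3, |22-20|=2, |2+ 3|=5, |10-6|=4, |12-11|=1, |2-7|=5
Sum = 21
MAE = 21/7 = 3

3


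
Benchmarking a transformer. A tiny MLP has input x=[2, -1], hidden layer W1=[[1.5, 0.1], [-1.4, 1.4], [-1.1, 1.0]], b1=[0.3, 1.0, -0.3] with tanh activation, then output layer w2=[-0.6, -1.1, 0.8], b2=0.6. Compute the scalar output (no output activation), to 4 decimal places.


z1[0] = (1.5)·(2) + (0.1)·(-1) + 0.3 = 3.2
z1[1] = (-1.4)·(2) + (1.4)·(-1) + 1.0 = -3.2
z1[2] = (-1.1)·(2) + (1.0)·(-1) - 0.3 = -3.5
h = tanh(z1) = [0.9967, -0.9967, -0.9982]
output = (-0.6)·(0.9967) + (-1.1)·(-0.9967) + (0.8)·(-0.9982) + 0.6 = 0.2998

0.2998
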